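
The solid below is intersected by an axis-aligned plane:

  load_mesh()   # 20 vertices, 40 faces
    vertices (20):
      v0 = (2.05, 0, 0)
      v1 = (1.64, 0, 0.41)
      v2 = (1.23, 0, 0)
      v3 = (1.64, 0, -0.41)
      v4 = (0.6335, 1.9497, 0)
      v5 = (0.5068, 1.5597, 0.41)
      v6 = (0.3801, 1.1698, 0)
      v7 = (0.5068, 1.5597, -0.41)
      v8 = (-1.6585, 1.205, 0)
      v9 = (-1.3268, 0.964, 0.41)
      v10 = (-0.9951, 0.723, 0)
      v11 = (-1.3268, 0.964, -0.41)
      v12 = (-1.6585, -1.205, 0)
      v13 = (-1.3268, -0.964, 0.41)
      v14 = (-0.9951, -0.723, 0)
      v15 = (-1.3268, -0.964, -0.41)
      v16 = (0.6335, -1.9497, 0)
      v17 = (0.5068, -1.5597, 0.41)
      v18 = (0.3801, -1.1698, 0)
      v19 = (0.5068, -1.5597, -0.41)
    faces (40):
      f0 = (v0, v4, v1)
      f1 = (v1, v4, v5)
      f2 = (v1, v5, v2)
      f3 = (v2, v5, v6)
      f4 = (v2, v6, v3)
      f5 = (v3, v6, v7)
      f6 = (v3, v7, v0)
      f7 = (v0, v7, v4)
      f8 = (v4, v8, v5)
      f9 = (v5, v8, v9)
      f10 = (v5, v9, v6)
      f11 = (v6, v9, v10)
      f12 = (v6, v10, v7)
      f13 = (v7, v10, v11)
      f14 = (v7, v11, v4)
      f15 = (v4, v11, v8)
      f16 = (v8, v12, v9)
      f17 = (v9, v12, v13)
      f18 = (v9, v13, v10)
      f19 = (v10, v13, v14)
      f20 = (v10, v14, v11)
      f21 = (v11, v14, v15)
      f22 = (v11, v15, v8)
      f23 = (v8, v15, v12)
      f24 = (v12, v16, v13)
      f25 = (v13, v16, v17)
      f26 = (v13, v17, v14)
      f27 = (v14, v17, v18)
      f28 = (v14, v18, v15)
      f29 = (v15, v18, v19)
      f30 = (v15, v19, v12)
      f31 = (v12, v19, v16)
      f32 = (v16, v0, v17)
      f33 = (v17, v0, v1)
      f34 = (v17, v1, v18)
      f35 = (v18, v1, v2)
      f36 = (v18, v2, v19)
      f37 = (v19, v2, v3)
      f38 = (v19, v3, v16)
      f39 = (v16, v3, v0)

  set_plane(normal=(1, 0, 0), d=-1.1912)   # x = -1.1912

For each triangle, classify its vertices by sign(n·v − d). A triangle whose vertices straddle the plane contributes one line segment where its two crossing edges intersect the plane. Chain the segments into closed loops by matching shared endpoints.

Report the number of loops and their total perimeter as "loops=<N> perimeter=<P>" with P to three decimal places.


loops=1 perimeter=6.495

Straddling triangles (18 of 40):
  (v4,v8,v5) [+-+] → (-1.1912, 1.35683, 0)–(-1.1912, 1.28155, 0.0884834)  len=0.1162
  (v5,v8,v9) [+--] → (-1.1912, 1.28155, 0.0884834)–(-1.1912, 1.00805, 0.41)  len=0.4221
  (v5,v9,v6) [+-+] → (-1.1912, 1.00805, 0.41)–(-1.1912, 0.980349, 0.377429)  len=0.0428
  (v6,v9,v10) [+-+] → (-1.1912, 0.980349, 0.377429)–(-1.1912, 0.865478, 0.242391)  len=0.1773
  (v7,v10,v11) [++-] → (-1.1912, 0.865478, -0.242391)–(-1.1912, 1.00805, -0.41)  len=0.2200
  (v7,v11,v4) [+-+] → (-1.1912, 1.00805, -0.41)–(-1.1912, 1.03218, -0.381639)  len=0.0372
  (v4,v11,v8) [+--] → (-1.1912, 1.03218, -0.381639)–(-1.1912, 1.35683, 0)  len=0.5010
  (v9,v13,v10) [--+] → (-1.1912, -0.274349, 0.242391)–(-1.1912, 0.865478, 0.242391)  len=1.1398
  (v10,v13,v14) [+-+] → (-1.1912, -0.274349, 0.242391)–(-1.1912, -0.865478, 0.242391)  len=0.5911
  (v10,v14,v11) [++-] → (-1.1912, 0.274349, -0.242391)–(-1.1912, 0.865478, -0.242391)  len=0.5911
  (v11,v14,v15) [-+-] → (-1.1912, 0.274349, -0.242391)–(-1.1912, -0.865478, -0.242391)  len=1.1398
  (v12,v16,v13) [-+-] → (-1.1912, -1.35683, 0)–(-1.1912, -1.03218, 0.381639)  len=0.5010
  (v13,v16,v17) [-++] → (-1.1912, -1.03218, 0.381639)–(-1.1912, -1.00805, 0.41)  len=0.0372
  (v13,v17,v14) [-++] → (-1.1912, -1.00805, 0.41)–(-1.1912, -0.865478, 0.242391)  len=0.2200
  (v14,v18,v15) [++-] → (-1.1912, -0.980349, -0.377429)–(-1.1912, -0.865478, -0.242391)  len=0.1773
  (v15,v18,v19) [-++] → (-1.1912, -0.980349, -0.377429)–(-1.1912, -1.00805, -0.41)  len=0.0428
  (v15,v19,v12) [-+-] → (-1.1912, -1.00805, -0.41)–(-1.1912, -1.28155, -0.0884834)  len=0.4221
  (v12,v19,v16) [-++] → (-1.1912, -1.28155, -0.0884834)–(-1.1912, -1.35683, 0)  len=0.1162

Chained into 1 loop(s):
  loop 1: 18 segments, perimeter = 6.4952
Total perimeter = 6.495


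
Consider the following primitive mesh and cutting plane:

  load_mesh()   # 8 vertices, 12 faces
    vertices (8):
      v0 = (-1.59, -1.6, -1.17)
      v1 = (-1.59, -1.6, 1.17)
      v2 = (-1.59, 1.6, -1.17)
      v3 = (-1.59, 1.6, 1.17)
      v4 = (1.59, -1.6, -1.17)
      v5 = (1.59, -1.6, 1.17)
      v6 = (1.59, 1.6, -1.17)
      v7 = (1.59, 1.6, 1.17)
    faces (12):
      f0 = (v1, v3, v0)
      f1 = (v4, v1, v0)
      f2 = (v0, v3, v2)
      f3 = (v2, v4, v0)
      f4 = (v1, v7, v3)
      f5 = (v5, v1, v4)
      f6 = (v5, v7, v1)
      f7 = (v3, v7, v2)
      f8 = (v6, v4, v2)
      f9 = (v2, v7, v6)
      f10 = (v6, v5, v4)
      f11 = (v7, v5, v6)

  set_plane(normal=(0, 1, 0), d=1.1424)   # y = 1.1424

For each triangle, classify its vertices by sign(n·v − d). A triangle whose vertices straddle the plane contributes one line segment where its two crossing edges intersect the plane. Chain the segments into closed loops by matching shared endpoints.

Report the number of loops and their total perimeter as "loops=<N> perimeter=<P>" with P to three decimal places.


Straddling triangles (8 of 12):
  (v1,v3,v0) [-+-] → (-1.59, 1.1424, 1.17)–(-1.59, 1.1424, 0.83538)  len=0.3346
  (v0,v3,v2) [-++] → (-1.59, 1.1424, 0.83538)–(-1.59, 1.1424, -1.17)  len=2.0054
  (v2,v4,v0) [+--] → (-1.13526, 1.1424, -1.17)–(-1.59, 1.1424, -1.17)  len=0.4547
  (v1,v7,v3) [-++] → (1.13526, 1.1424, 1.17)–(-1.59, 1.1424, 1.17)  len=2.7253
  (v5,v7,v1) [-+-] → (1.59, 1.1424, 1.17)–(1.13526, 1.1424, 1.17)  len=0.4547
  (v6,v4,v2) [+-+] → (1.59, 1.1424, -1.17)–(-1.13526, 1.1424, -1.17)  len=2.7253
  (v6,v5,v4) [+--] → (1.59, 1.1424, -0.83538)–(1.59, 1.1424, -1.17)  len=0.3346
  (v7,v5,v6) [+-+] → (1.59, 1.1424, 1.17)–(1.59, 1.1424, -0.83538)  len=2.0054

Chained into 1 loop(s):
  loop 1: 8 segments, perimeter = 11.0400
Total perimeter = 11.040

loops=1 perimeter=11.040


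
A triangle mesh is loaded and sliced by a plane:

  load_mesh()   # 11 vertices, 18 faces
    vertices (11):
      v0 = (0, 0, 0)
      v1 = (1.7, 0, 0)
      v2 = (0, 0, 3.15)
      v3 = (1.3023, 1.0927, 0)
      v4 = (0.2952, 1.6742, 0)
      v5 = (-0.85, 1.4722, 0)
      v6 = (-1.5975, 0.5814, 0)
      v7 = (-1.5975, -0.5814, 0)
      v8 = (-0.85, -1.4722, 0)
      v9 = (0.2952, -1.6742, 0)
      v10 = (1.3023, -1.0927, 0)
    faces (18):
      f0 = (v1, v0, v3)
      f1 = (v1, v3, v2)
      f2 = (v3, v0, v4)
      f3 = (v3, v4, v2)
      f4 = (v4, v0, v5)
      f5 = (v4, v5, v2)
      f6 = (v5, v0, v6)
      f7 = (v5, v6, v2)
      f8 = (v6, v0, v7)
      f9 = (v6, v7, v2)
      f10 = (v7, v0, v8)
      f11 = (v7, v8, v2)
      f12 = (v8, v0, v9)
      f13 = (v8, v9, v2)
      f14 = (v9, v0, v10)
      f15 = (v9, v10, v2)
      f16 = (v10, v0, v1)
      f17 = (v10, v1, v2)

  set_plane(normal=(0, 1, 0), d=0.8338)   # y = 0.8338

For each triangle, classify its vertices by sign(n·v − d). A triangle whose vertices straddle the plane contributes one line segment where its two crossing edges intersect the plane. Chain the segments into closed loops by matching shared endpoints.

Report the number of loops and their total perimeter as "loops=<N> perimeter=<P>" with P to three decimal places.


loops=1 perimeter=7.122

Straddling triangles (8 of 18):
  (v1,v0,v3) [--+] → (0.993738, 0.8338, 0)–(1.39653, 0.8338, 0)  len=0.4028
  (v1,v3,v2) [-+-] → (1.39653, 0.8338, 0)–(0.993738, 0.8338, 0.746348)  len=0.8481
  (v3,v0,v4) [+-+] → (0.993738, 0.8338, 0)–(0.147018, 0.8338, 0)  len=0.8467
  (v3,v4,v2) [++-] → (0.147018, 0.8338, 1.58121)–(0.993738, 0.8338, 0.746348)  len=1.1891
  (v4,v0,v5) [+-+] → (0.147018, 0.8338, 0)–(-0.481409, 0.8338, 0)  len=0.6284
  (v4,v5,v2) [++-] → (-0.481409, 0.8338, 1.36596)–(0.147018, 0.8338, 1.58121)  len=0.6643
  (v5,v0,v6) [+--] → (-0.481409, 0.8338, 0)–(-1.3857, 0.8338, 0)  len=0.9043
  (v5,v6,v2) [+--] → (-1.3857, 0.8338, 0)–(-0.481409, 0.8338, 1.36596)  len=1.6382

Chained into 1 loop(s):
  loop 1: 8 segments, perimeter = 7.1219
Total perimeter = 7.122


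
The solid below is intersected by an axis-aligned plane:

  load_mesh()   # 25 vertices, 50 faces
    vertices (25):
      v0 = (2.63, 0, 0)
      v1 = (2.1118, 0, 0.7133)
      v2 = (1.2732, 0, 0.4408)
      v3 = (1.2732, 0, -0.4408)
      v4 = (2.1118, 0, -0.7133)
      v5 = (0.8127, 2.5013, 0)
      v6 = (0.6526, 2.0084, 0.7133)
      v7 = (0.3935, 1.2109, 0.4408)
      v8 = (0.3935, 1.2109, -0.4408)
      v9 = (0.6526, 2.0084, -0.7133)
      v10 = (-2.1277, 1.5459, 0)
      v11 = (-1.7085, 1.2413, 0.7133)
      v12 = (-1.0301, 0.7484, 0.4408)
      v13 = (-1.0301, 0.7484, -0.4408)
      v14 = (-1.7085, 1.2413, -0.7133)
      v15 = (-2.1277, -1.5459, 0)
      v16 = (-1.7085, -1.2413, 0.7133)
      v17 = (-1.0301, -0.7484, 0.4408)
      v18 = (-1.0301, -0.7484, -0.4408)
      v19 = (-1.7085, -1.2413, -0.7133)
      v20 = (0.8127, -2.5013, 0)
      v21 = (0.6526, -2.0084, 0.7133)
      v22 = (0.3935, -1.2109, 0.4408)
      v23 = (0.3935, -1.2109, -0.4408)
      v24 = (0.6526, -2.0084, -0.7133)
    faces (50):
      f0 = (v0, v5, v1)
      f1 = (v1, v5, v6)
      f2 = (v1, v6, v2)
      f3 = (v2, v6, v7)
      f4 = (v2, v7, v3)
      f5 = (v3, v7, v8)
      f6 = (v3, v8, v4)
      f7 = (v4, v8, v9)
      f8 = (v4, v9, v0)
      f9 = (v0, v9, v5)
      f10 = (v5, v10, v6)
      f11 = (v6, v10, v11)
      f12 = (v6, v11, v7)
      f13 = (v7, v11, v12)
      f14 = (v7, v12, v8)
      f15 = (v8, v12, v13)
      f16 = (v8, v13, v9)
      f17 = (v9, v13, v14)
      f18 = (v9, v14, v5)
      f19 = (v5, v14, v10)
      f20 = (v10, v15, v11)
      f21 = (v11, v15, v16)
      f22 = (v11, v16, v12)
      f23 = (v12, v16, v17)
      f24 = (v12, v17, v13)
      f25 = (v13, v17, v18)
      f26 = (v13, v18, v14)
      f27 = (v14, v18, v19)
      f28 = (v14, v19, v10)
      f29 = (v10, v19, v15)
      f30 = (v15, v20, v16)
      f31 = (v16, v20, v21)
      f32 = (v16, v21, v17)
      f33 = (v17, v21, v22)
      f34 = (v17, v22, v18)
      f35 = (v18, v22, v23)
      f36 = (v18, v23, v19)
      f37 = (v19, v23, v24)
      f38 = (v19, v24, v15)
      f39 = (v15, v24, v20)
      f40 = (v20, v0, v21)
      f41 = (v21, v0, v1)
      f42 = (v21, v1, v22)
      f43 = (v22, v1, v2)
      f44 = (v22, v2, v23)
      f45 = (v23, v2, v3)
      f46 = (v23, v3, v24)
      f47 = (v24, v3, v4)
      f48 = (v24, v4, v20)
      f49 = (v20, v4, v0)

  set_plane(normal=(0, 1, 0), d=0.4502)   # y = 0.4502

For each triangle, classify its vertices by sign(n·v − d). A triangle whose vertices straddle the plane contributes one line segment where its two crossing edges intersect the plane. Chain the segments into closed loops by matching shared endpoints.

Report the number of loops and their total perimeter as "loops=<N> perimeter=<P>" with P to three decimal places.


loops=2 perimeter=8.407

Straddling triangles (20 of 50):
  (v0,v5,v1) [-+-] → (2.30291, 0.4502, 0)–(1.87798, 0.4502, 0.584916)  len=0.7230
  (v1,v5,v6) [-++] → (1.87798, 0.4502, 0.584916)–(1.78471, 0.4502, 0.7133)  len=0.1587
  (v1,v6,v2) [-+-] → (1.78471, 0.4502, 0.7133)–(1.13409, 0.4502, 0.501883)  len=0.6841
  (v2,v6,v7) [-++] → (1.13409, 0.4502, 0.501883)–(0.946137, 0.4502, 0.4408)  len=0.1976
  (v2,v7,v3) [-+-] → (0.946137, 0.4502, 0.4408)–(0.946137, 0.4502, -0.11303)  len=0.5538
  (v3,v7,v8) [-++] → (0.946137, 0.4502, -0.11303)–(0.946137, 0.4502, -0.4408)  len=0.3278
  (v3,v8,v4) [-+-] → (0.946137, 0.4502, -0.4408)–(1.47295, 0.4502, -0.611987)  len=0.5539
  (v4,v8,v9) [-++] → (1.47295, 0.4502, -0.611987)–(1.78471, 0.4502, -0.7133)  len=0.3278
  (v4,v9,v0) [-+-] → (1.78471, 0.4502, -0.7133)–(2.18675, 0.4502, -0.159892)  len=0.6840
  (v0,v9,v5) [-++] → (2.18675, 0.4502, -0.159892)–(2.30291, 0.4502, 0)  len=0.1976
  (v10,v15,v11) [+-+] → (-2.1277, 0.4502, 0)–(-1.82748, 0.4502, 0.510842)  len=0.5925
  (v11,v15,v16) [+--] → (-1.82748, 0.4502, 0.510842)–(-1.7085, 0.4502, 0.7133)  len=0.2348
  (v11,v16,v12) [+-+] → (-1.7085, 0.4502, 0.7133)–(-1.13177, 0.4502, 0.48164)  len=0.6215
  (v12,v16,v17) [+--] → (-1.13177, 0.4502, 0.48164)–(-1.0301, 0.4502, 0.4408)  len=0.1096
  (v12,v17,v13) [+-+] → (-1.0301, 0.4502, 0.4408)–(-1.0301, 0.4502, -0.265163)  len=0.7060
  (v13,v17,v18) [+--] → (-1.0301, 0.4502, -0.265163)–(-1.0301, 0.4502, -0.4408)  len=0.1756
  (v13,v18,v14) [+-+] → (-1.0301, 0.4502, -0.4408)–(-1.43877, 0.4502, -0.604955)  len=0.4404
  (v14,v18,v19) [+--] → (-1.43877, 0.4502, -0.604955)–(-1.7085, 0.4502, -0.7133)  len=0.2907
  (v14,v19,v10) [+-+] → (-1.7085, 0.4502, -0.7133)–(-1.9629, 0.4502, -0.280411)  len=0.5021
  (v10,v19,v15) [+--] → (-1.9629, 0.4502, -0.280411)–(-2.1277, 0.4502, 0)  len=0.3253

Chained into 2 loop(s):
  loop 1: 10 segments, perimeter = 4.4084
  loop 2: 10 segments, perimeter = 3.9985
Total perimeter = 8.407


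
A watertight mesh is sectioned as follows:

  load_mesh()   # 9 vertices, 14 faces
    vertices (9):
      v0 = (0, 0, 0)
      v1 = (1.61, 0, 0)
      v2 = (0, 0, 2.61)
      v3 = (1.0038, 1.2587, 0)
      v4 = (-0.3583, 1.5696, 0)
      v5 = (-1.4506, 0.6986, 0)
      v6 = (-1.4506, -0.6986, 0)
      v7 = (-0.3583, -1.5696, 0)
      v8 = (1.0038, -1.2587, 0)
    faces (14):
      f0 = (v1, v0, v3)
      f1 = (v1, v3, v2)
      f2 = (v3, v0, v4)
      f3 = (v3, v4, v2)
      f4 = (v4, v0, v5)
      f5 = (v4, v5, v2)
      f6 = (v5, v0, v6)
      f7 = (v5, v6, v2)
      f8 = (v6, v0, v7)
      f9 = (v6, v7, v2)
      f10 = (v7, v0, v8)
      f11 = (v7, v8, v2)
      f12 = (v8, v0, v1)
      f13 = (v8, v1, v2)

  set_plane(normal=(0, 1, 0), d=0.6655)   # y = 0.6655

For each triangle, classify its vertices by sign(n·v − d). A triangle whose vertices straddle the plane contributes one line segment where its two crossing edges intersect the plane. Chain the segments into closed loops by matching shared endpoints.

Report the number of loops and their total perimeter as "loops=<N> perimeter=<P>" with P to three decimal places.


loops=1 perimeter=6.910

Straddling triangles (8 of 14):
  (v1,v0,v3) [--+] → (0.530729, 0.6655, 0)–(1.28949, 0.6655, 0)  len=0.7588
  (v1,v3,v2) [-+-] → (1.28949, 0.6655, 0)–(0.530729, 0.6655, 1.23004)  len=1.4452
  (v3,v0,v4) [+-+] → (0.530729, 0.6655, 0)–(-0.151917, 0.6655, 0)  len=0.6826
  (v3,v4,v2) [++-] → (-0.151917, 0.6655, 1.50338)–(0.530729, 0.6655, 1.23004)  len=0.7353
  (v4,v0,v5) [+-+] → (-0.151917, 0.6655, 0)–(-1.38187, 0.6655, 0)  len=1.2300
  (v4,v5,v2) [++-] → (-1.38187, 0.6655, 0.123663)–(-0.151917, 0.6655, 1.50338)  len=1.8483
  (v5,v0,v6) [+--] → (-1.38187, 0.6655, 0)–(-1.4506, 0.6655, 0)  len=0.0687
  (v5,v6,v2) [+--] → (-1.4506, 0.6655, 0)–(-1.38187, 0.6655, 0.123663)  len=0.1415

Chained into 1 loop(s):
  loop 1: 8 segments, perimeter = 6.9105
Total perimeter = 6.910


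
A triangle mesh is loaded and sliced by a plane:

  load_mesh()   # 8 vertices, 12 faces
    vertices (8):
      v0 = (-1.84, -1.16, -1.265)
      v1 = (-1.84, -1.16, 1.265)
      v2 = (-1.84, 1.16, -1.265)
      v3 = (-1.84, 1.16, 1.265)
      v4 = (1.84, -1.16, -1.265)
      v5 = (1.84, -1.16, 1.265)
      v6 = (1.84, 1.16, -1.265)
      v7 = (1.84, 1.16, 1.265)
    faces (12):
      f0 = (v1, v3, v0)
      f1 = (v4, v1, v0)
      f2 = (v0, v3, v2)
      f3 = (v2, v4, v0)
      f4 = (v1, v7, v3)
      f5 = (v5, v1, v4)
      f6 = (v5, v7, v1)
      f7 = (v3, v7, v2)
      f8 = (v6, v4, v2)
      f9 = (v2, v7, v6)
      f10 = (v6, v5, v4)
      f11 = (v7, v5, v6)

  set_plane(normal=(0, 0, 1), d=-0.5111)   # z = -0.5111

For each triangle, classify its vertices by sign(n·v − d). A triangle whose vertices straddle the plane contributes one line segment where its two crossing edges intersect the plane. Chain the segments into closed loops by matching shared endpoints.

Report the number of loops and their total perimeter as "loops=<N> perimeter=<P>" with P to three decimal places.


loops=1 perimeter=12.000

Straddling triangles (8 of 12):
  (v1,v3,v0) [++-] → (-1.84, -0.468677, -0.5111)–(-1.84, -1.16, -0.5111)  len=0.6913
  (v4,v1,v0) [-+-] → (0.743418, -1.16, -0.5111)–(-1.84, -1.16, -0.5111)  len=2.5834
  (v0,v3,v2) [-+-] → (-1.84, -0.468677, -0.5111)–(-1.84, 1.16, -0.5111)  len=1.6287
  (v5,v1,v4) [++-] → (0.743418, -1.16, -0.5111)–(1.84, -1.16, -0.5111)  len=1.0966
  (v3,v7,v2) [++-] → (-0.743418, 1.16, -0.5111)–(-1.84, 1.16, -0.5111)  len=1.0966
  (v2,v7,v6) [-+-] → (-0.743418, 1.16, -0.5111)–(1.84, 1.16, -0.5111)  len=2.5834
  (v6,v5,v4) [-+-] → (1.84, 0.468677, -0.5111)–(1.84, -1.16, -0.5111)  len=1.6287
  (v7,v5,v6) [++-] → (1.84, 0.468677, -0.5111)–(1.84, 1.16, -0.5111)  len=0.6913

Chained into 1 loop(s):
  loop 1: 8 segments, perimeter = 12.0000
Total perimeter = 12.000


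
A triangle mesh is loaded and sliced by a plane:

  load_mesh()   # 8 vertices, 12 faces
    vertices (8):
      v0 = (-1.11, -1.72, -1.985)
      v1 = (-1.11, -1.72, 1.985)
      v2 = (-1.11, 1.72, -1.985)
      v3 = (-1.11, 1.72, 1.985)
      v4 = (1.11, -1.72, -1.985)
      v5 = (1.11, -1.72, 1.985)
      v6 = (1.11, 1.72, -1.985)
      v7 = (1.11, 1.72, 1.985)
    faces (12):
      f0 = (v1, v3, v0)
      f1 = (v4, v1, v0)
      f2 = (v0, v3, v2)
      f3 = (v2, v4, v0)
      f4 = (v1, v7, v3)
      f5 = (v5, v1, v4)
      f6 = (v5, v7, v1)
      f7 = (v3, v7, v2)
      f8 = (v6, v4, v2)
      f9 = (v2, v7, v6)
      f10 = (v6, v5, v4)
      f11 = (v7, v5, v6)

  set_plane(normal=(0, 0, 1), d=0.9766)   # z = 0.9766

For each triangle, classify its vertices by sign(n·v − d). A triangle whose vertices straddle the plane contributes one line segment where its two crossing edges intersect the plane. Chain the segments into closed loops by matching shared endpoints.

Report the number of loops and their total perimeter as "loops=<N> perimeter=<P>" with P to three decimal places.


loops=1 perimeter=11.320

Straddling triangles (8 of 12):
  (v1,v3,v0) [++-] → (-1.11, 0.846223, 0.9766)–(-1.11, -1.72, 0.9766)  len=2.5662
  (v4,v1,v0) [-+-] → (-0.546109, -1.72, 0.9766)–(-1.11, -1.72, 0.9766)  len=0.5639
  (v0,v3,v2) [-+-] → (-1.11, 0.846223, 0.9766)–(-1.11, 1.72, 0.9766)  len=0.8738
  (v5,v1,v4) [++-] → (-0.546109, -1.72, 0.9766)–(1.11, -1.72, 0.9766)  len=1.6561
  (v3,v7,v2) [++-] → (0.546109, 1.72, 0.9766)–(-1.11, 1.72, 0.9766)  len=1.6561
  (v2,v7,v6) [-+-] → (0.546109, 1.72, 0.9766)–(1.11, 1.72, 0.9766)  len=0.5639
  (v6,v5,v4) [-+-] → (1.11, -0.846223, 0.9766)–(1.11, -1.72, 0.9766)  len=0.8738
  (v7,v5,v6) [++-] → (1.11, -0.846223, 0.9766)–(1.11, 1.72, 0.9766)  len=2.5662

Chained into 1 loop(s):
  loop 1: 8 segments, perimeter = 11.3200
Total perimeter = 11.320


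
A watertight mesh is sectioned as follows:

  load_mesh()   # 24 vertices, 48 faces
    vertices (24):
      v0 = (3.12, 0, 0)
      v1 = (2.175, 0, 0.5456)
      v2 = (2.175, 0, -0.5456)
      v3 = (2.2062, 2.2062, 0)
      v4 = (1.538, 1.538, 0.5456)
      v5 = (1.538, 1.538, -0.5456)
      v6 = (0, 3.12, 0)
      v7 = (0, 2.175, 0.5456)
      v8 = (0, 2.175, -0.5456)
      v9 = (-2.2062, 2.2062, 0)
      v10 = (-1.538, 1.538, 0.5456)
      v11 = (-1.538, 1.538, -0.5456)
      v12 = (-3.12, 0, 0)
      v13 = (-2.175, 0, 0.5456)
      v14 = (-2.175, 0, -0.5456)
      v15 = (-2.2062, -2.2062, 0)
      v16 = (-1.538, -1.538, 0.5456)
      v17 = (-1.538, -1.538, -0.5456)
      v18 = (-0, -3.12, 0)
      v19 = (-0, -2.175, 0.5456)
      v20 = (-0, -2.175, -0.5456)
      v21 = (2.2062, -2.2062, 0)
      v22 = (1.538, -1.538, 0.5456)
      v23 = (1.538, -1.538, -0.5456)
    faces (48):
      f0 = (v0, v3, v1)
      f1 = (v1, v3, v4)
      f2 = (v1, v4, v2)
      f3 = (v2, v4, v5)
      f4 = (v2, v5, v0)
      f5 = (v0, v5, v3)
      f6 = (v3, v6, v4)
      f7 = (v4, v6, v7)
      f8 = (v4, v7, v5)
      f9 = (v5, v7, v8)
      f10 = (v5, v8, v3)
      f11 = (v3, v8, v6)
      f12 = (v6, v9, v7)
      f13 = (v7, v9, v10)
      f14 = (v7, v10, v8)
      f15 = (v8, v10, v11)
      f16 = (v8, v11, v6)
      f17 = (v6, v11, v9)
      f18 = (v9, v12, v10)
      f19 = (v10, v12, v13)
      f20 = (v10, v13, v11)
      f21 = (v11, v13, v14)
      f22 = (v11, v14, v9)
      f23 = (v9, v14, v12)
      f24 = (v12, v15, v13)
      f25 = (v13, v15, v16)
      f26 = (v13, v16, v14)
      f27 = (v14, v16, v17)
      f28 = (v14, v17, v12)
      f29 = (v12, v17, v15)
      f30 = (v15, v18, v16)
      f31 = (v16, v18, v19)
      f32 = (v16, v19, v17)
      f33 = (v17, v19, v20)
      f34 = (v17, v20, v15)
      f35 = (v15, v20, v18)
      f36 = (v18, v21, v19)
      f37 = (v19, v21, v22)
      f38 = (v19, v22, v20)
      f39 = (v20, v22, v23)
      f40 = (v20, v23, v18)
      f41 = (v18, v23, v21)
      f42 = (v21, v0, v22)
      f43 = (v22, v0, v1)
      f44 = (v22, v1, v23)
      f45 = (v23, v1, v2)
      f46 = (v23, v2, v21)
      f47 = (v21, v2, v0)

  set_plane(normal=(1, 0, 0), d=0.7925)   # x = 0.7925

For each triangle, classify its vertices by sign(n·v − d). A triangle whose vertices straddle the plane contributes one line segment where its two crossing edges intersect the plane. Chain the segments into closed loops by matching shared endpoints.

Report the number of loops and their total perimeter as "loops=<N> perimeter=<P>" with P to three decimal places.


Straddling triangles (12 of 48):
  (v3,v6,v4) [+-+] → (0.7925, 2.79175, 0)–(0.7925, 2.30483, 0.281137)  len=0.5623
  (v4,v6,v7) [+--] → (0.7925, 2.30483, 0.281137)–(0.7925, 1.84677, 0.5456)  len=0.5289
  (v4,v7,v5) [+-+] → (0.7925, 1.84677, 0.5456)–(0.7925, 1.84677, -0.0166731)  len=0.5623
  (v5,v7,v8) [+--] → (0.7925, 1.84677, -0.0166731)–(0.7925, 1.84677, -0.5456)  len=0.5289
  (v5,v8,v3) [+-+] → (0.7925, 1.84677, -0.5456)–(0.7925, 2.18621, -0.349612)  len=0.3920
  (v3,v8,v6) [+--] → (0.7925, 2.18621, -0.349612)–(0.7925, 2.79175, 0)  len=0.6992
  (v18,v21,v19) [-+-] → (0.7925, -2.79175, 0)–(0.7925, -2.18621, 0.349612)  len=0.6992
  (v19,v21,v22) [-++] → (0.7925, -2.18621, 0.349612)–(0.7925, -1.84677, 0.5456)  len=0.3920
  (v19,v22,v20) [-+-] → (0.7925, -1.84677, 0.5456)–(0.7925, -1.84677, 0.0166731)  len=0.5289
  (v20,v22,v23) [-++] → (0.7925, -1.84677, 0.0166731)–(0.7925, -1.84677, -0.5456)  len=0.5623
  (v20,v23,v18) [-+-] → (0.7925, -1.84677, -0.5456)–(0.7925, -2.30483, -0.281137)  len=0.5289
  (v18,v23,v21) [-++] → (0.7925, -2.30483, -0.281137)–(0.7925, -2.79175, 0)  len=0.5623

Chained into 2 loop(s):
  loop 1: 6 segments, perimeter = 3.2736
  loop 2: 6 segments, perimeter = 3.2736
Total perimeter = 6.547

loops=2 perimeter=6.547


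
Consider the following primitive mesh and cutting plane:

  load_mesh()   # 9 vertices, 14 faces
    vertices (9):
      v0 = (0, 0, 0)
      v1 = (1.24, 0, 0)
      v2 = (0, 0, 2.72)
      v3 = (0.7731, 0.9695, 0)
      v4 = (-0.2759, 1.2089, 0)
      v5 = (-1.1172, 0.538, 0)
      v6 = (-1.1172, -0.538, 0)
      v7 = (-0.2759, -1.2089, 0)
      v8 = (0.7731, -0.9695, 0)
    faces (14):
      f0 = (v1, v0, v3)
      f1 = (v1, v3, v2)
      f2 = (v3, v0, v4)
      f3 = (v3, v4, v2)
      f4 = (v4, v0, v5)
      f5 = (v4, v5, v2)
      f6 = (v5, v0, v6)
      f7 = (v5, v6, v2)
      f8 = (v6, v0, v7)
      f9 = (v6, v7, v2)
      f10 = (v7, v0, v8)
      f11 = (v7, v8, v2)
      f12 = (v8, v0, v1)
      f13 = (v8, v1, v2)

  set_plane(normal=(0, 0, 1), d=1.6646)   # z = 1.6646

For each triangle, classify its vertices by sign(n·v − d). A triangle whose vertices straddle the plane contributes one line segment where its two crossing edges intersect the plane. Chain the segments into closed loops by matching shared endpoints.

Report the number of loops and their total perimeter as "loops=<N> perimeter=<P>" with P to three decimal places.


Straddling triangles (7 of 14):
  (v1,v3,v2) [--+] → (0.299974, 0.37618, 1.6646)–(0.481138, 0, 1.6646)  len=0.4175
  (v3,v4,v2) [--+] → (-0.107053, 0.469071, 1.6646)–(0.299974, 0.37618, 1.6646)  len=0.4175
  (v4,v5,v2) [--+] → (-0.43349, 0.208752, 1.6646)–(-0.107053, 0.469071, 1.6646)  len=0.4175
  (v5,v6,v2) [--+] → (-0.43349, -0.208752, 1.6646)–(-0.43349, 0.208752, 1.6646)  len=0.4175
  (v6,v7,v2) [--+] → (-0.107053, -0.469071, 1.6646)–(-0.43349, -0.208752, 1.6646)  len=0.4175
  (v7,v8,v2) [--+] → (0.299974, -0.37618, 1.6646)–(-0.107053, -0.469071, 1.6646)  len=0.4175
  (v8,v1,v2) [--+] → (0.481138, 0, 1.6646)–(0.299974, -0.37618, 1.6646)  len=0.4175

Chained into 1 loop(s):
  loop 1: 7 segments, perimeter = 2.9226
Total perimeter = 2.923

loops=1 perimeter=2.923


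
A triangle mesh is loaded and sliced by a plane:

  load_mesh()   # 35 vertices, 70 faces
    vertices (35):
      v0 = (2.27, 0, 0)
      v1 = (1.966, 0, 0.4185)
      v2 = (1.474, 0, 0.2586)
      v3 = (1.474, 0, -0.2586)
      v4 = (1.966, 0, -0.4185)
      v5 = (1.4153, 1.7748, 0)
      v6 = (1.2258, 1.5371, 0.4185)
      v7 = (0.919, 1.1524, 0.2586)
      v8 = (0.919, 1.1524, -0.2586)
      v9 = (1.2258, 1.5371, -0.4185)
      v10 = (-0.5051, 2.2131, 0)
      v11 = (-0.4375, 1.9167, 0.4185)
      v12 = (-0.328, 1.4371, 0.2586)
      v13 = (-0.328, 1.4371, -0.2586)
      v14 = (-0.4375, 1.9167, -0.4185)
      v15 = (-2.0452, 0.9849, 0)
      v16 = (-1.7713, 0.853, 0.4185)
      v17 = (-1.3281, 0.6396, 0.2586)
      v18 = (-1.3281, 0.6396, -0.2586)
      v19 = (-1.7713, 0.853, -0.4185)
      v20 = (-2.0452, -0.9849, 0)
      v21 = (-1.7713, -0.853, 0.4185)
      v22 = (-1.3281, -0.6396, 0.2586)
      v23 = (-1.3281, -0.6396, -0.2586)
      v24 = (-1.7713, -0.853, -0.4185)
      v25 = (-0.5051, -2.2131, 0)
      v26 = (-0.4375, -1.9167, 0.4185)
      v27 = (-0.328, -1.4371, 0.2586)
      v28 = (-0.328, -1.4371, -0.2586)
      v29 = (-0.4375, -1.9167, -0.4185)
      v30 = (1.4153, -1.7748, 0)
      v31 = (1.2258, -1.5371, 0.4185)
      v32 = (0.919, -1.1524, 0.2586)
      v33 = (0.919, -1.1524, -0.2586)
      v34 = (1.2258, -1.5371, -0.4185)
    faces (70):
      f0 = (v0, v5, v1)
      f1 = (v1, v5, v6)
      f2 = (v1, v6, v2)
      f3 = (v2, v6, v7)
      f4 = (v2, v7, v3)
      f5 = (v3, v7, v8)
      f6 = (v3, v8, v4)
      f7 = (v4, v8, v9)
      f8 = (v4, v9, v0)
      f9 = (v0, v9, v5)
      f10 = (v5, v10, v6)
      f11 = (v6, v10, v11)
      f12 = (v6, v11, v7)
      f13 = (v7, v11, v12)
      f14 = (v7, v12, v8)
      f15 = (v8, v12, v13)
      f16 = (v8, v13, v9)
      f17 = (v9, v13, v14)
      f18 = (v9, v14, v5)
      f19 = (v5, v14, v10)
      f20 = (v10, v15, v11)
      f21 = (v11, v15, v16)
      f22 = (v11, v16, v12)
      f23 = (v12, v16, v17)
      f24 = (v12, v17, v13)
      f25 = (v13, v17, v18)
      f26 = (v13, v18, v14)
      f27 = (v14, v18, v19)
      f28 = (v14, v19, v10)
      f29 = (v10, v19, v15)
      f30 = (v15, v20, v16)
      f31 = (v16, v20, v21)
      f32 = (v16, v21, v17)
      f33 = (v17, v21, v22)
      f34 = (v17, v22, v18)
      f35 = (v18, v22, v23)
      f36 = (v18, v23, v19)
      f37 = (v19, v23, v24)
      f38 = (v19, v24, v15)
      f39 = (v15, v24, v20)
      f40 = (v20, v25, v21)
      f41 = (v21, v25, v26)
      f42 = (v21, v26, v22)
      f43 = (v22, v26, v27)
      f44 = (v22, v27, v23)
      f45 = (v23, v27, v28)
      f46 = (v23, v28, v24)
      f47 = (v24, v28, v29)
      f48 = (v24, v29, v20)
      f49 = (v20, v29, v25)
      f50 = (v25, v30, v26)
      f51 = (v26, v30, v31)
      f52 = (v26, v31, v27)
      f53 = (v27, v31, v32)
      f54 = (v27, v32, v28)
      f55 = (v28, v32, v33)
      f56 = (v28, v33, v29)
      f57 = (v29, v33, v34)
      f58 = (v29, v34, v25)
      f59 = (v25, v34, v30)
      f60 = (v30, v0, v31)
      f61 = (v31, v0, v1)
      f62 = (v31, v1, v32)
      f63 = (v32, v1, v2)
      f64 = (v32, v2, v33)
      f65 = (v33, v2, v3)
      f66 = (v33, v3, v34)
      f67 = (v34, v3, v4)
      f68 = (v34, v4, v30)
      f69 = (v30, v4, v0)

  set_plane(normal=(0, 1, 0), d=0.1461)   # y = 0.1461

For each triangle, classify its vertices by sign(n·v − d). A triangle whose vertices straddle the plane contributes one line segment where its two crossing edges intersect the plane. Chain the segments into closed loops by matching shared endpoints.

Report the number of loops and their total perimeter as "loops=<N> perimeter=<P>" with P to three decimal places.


loops=2 perimeter=5.046

Straddling triangles (20 of 70):
  (v0,v5,v1) [-+-] → (2.19964, 0.1461, 0)–(1.92067, 0.1461, 0.384049)  len=0.4747
  (v1,v5,v6) [-++] → (1.92067, 0.1461, 0.384049)–(1.89564, 0.1461, 0.4185)  len=0.0426
  (v1,v6,v2) [-+-] → (1.89564, 0.1461, 0.4185)–(1.45041, 0.1461, 0.273798)  len=0.4682
  (v2,v6,v7) [-++] → (1.45041, 0.1461, 0.273798)–(1.40364, 0.1461, 0.2586)  len=0.0492
  (v2,v7,v3) [-+-] → (1.40364, 0.1461, 0.2586)–(1.40364, 0.1461, -0.19303)  len=0.4516
  (v3,v7,v8) [-++] → (1.40364, 0.1461, -0.19303)–(1.40364, 0.1461, -0.2586)  len=0.0656
  (v3,v8,v4) [-+-] → (1.40364, 0.1461, -0.2586)–(1.83326, 0.1461, -0.398228)  len=0.4517
  (v4,v8,v9) [-++] → (1.83326, 0.1461, -0.398228)–(1.89564, 0.1461, -0.4185)  len=0.0656
  (v4,v9,v0) [-+-] → (1.89564, 0.1461, -0.4185)–(2.17075, 0.1461, -0.0397781)  len=0.4681
  (v0,v9,v5) [-++] → (2.17075, 0.1461, -0.0397781)–(2.19964, 0.1461, 0)  len=0.0492
  (v15,v20,v16) [+-+] → (-2.0452, 0.1461, 0)–(-1.87665, 0.1461, 0.257535)  len=0.3078
  (v16,v20,v21) [+--] → (-1.87665, 0.1461, 0.257535)–(-1.7713, 0.1461, 0.4185)  len=0.1924
  (v16,v21,v17) [+-+] → (-1.7713, 0.1461, 0.4185)–(-1.47464, 0.1461, 0.311468)  len=0.3154
  (v17,v21,v22) [+--] → (-1.47464, 0.1461, 0.311468)–(-1.3281, 0.1461, 0.2586)  len=0.1558
  (v17,v22,v18) [+-+] → (-1.3281, 0.1461, 0.2586)–(-1.3281, 0.1461, -0.0590705)  len=0.3177
  (v18,v22,v23) [+--] → (-1.3281, 0.1461, -0.0590705)–(-1.3281, 0.1461, -0.2586)  len=0.1995
  (v18,v23,v19) [+-+] → (-1.3281, 0.1461, -0.2586)–(-1.5614, 0.1461, -0.342771)  len=0.2480
  (v19,v23,v24) [+--] → (-1.5614, 0.1461, -0.342771)–(-1.7713, 0.1461, -0.4185)  len=0.2231
  (v19,v24,v15) [+-+] → (-1.7713, 0.1461, -0.4185)–(-1.92019, 0.1461, -0.190999)  len=0.2719
  (v15,v24,v20) [+--] → (-1.92019, 0.1461, -0.190999)–(-2.0452, 0.1461, 0)  len=0.2283

Chained into 2 loop(s):
  loop 1: 10 segments, perimeter = 2.5864
  loop 2: 10 segments, perimeter = 2.4599
Total perimeter = 5.046


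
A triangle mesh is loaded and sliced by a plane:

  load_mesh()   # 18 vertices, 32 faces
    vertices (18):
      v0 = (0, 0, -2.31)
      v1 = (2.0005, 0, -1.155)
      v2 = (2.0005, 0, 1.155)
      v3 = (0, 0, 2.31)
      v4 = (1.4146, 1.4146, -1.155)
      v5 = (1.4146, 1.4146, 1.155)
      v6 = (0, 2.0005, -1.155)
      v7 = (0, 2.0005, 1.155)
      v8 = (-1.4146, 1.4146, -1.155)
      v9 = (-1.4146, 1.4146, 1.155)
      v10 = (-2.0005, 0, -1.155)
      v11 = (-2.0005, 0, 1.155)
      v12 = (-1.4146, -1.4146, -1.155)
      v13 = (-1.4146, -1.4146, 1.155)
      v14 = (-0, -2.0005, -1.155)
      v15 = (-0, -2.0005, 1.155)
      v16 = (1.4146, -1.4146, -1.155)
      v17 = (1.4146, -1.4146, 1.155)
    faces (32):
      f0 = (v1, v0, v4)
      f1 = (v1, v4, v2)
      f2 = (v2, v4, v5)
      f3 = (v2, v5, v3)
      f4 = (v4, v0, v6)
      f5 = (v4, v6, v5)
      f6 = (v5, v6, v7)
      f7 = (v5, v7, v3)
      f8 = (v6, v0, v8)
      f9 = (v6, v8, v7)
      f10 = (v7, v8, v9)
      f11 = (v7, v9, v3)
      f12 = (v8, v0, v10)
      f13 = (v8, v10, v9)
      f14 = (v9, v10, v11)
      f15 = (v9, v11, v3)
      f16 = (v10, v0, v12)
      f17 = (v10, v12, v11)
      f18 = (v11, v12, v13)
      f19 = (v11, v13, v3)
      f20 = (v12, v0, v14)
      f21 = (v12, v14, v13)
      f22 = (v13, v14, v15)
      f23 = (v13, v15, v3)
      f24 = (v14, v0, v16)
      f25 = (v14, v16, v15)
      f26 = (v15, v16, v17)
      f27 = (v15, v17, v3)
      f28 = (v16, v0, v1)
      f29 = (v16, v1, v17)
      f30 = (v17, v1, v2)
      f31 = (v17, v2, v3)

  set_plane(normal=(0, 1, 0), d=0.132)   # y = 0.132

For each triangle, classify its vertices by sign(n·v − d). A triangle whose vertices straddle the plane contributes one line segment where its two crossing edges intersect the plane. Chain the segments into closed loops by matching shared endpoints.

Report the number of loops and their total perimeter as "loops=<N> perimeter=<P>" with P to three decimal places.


loops=1 perimeter=13.541

Straddling triangles (12 of 32):
  (v1,v0,v4) [--+] → (0.132, 0.132, -2.20222)–(1.94583, 0.132, -1.155)  len=2.0944
  (v1,v4,v2) [-+-] → (1.94583, 0.132, -1.155)–(1.94583, 0.132, 0.939448)  len=2.0944
  (v2,v4,v5) [-++] → (1.94583, 0.132, 0.939448)–(1.94583, 0.132, 1.155)  len=0.2156
  (v2,v5,v3) [-+-] → (1.94583, 0.132, 1.155)–(0.132, 0.132, 2.20222)  len=2.0944
  (v4,v0,v6) [+-+] → (0.132, 0.132, -2.20222)–(0, 0.132, -2.23379)  len=0.1357
  (v5,v7,v3) [++-] → (0, 0.132, 2.23379)–(0.132, 0.132, 2.20222)  len=0.1357
  (v6,v0,v8) [+-+] → (0, 0.132, -2.23379)–(-0.132, 0.132, -2.20222)  len=0.1357
  (v7,v9,v3) [++-] → (-0.132, 0.132, 2.20222)–(0, 0.132, 2.23379)  len=0.1357
  (v8,v0,v10) [+--] → (-0.132, 0.132, -2.20222)–(-1.94583, 0.132, -1.155)  len=2.0944
  (v8,v10,v9) [+-+] → (-1.94583, 0.132, -1.155)–(-1.94583, 0.132, -0.939448)  len=0.2156
  (v9,v10,v11) [+--] → (-1.94583, 0.132, -0.939448)–(-1.94583, 0.132, 1.155)  len=2.0944
  (v9,v11,v3) [+--] → (-1.94583, 0.132, 1.155)–(-0.132, 0.132, 2.20222)  len=2.0944

Chained into 1 loop(s):
  loop 1: 12 segments, perimeter = 13.5406
Total perimeter = 13.541


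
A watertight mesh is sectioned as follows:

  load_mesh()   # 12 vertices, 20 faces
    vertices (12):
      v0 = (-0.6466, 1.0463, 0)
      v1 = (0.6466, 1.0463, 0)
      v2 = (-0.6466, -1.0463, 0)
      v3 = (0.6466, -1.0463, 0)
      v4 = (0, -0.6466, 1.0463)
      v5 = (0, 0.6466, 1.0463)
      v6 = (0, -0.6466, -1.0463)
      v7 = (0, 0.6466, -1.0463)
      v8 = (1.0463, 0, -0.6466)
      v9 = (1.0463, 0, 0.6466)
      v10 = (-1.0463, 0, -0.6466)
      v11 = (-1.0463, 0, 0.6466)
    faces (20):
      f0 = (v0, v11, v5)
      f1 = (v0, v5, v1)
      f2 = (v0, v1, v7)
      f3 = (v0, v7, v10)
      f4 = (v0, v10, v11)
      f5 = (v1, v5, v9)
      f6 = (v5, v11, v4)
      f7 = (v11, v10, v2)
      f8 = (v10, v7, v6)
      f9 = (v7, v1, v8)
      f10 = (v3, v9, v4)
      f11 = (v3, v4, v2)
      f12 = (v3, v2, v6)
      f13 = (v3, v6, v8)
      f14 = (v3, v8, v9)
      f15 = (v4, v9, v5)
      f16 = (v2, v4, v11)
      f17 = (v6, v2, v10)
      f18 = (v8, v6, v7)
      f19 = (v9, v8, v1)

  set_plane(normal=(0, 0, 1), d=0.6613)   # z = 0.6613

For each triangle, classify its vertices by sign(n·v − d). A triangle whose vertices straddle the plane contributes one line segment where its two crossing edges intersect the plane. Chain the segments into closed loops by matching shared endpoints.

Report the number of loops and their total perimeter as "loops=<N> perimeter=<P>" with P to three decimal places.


Straddling triangles (8 of 20):
  (v0,v11,v5) [--+] → (-1.00782, 0.0237804, 0.6613)–(-0.237925, 0.793675, 0.6613)  len=1.0888
  (v0,v5,v1) [-+-] → (-0.237925, 0.793675, 0.6613)–(0.237925, 0.793675, 0.6613)  len=0.4759
  (v1,v5,v9) [-+-] → (0.237925, 0.793675, 0.6613)–(1.00782, 0.0237804, 0.6613)  len=1.0888
  (v5,v11,v4) [+-+] → (-1.00782, 0.0237804, 0.6613)–(-1.00782, -0.0237804, 0.6613)  len=0.0476
  (v3,v9,v4) [--+] → (1.00782, -0.0237804, 0.6613)–(0.237925, -0.793675, 0.6613)  len=1.0888
  (v3,v4,v2) [-+-] → (0.237925, -0.793675, 0.6613)–(-0.237925, -0.793675, 0.6613)  len=0.4759
  (v4,v9,v5) [+-+] → (1.00782, -0.0237804, 0.6613)–(1.00782, 0.0237804, 0.6613)  len=0.0476
  (v2,v4,v11) [-+-] → (-0.237925, -0.793675, 0.6613)–(-1.00782, -0.0237804, 0.6613)  len=1.0888

Chained into 1 loop(s):
  loop 1: 8 segments, perimeter = 5.4020
Total perimeter = 5.402

loops=1 perimeter=5.402


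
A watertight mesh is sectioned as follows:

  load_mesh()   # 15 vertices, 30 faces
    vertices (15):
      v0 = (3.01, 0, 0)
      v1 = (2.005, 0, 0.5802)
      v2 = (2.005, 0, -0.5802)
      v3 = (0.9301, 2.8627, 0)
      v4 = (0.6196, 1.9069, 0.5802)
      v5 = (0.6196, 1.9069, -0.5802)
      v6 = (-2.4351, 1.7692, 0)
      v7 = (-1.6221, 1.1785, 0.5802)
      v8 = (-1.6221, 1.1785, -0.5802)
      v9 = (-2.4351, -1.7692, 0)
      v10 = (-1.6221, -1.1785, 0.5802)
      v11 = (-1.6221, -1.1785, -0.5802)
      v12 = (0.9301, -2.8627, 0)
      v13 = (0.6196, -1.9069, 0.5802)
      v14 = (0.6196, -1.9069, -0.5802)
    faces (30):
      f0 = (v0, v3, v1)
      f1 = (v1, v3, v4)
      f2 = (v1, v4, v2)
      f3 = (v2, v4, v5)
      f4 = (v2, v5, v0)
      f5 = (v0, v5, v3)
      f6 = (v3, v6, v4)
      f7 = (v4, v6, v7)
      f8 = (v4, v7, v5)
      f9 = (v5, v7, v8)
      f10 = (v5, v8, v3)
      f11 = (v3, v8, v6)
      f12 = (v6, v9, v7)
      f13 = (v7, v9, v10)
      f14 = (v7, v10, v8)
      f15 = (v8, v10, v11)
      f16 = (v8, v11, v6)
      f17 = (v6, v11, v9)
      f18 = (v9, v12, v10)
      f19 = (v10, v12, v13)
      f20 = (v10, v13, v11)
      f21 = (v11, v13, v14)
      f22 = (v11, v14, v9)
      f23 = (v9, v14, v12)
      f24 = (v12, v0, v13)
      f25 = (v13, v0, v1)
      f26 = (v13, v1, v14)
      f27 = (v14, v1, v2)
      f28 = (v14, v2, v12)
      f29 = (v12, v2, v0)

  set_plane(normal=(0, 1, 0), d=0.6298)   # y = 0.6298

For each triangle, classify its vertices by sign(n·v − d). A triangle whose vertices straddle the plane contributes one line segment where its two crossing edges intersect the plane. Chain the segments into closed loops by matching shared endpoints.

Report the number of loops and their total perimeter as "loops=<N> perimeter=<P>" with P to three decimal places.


loops=2 perimeter=6.639

Straddling triangles (12 of 30):
  (v0,v3,v1) [-+-] → (2.55242, 0.6298, 0)–(1.76852, 0.6298, 0.452555)  len=0.9052
  (v1,v3,v4) [-++] → (1.76852, 0.6298, 0.452555)–(1.54744, 0.6298, 0.5802)  len=0.2553
  (v1,v4,v2) [-+-] → (1.54744, 0.6298, 0.5802)–(1.54744, 0.6298, -0.19695)  len=0.7771
  (v2,v4,v5) [-++] → (1.54744, 0.6298, -0.19695)–(1.54744, 0.6298, -0.5802)  len=0.3833
  (v2,v5,v0) [-+-] → (1.54744, 0.6298, -0.5802)–(2.22051, 0.6298, -0.191625)  len=0.7772
  (v0,v5,v3) [-++] → (2.22051, 0.6298, -0.191625)–(2.55242, 0.6298, 0)  len=0.3833
  (v6,v9,v7) [+-+] → (-2.4351, 0.6298, 0)–(-1.77344, 0.6298, 0.472199)  len=0.8129
  (v7,v9,v10) [+--] → (-1.77344, 0.6298, 0.472199)–(-1.6221, 0.6298, 0.5802)  len=0.1859
  (v7,v10,v8) [+-+] → (-1.6221, 0.6298, 0.5802)–(-1.6221, 0.6298, -0.310064)  len=0.8903
  (v8,v10,v11) [+--] → (-1.6221, 0.6298, -0.310064)–(-1.6221, 0.6298, -0.5802)  len=0.2701
  (v8,v11,v6) [+-+] → (-1.6221, 0.6298, -0.5802)–(-2.12084, 0.6298, -0.22427)  len=0.6127
  (v6,v11,v9) [+--] → (-2.12084, 0.6298, -0.22427)–(-2.4351, 0.6298, 0)  len=0.3861

Chained into 2 loop(s):
  loop 1: 6 segments, perimeter = 3.4813
  loop 2: 6 segments, perimeter = 3.1580
Total perimeter = 6.639


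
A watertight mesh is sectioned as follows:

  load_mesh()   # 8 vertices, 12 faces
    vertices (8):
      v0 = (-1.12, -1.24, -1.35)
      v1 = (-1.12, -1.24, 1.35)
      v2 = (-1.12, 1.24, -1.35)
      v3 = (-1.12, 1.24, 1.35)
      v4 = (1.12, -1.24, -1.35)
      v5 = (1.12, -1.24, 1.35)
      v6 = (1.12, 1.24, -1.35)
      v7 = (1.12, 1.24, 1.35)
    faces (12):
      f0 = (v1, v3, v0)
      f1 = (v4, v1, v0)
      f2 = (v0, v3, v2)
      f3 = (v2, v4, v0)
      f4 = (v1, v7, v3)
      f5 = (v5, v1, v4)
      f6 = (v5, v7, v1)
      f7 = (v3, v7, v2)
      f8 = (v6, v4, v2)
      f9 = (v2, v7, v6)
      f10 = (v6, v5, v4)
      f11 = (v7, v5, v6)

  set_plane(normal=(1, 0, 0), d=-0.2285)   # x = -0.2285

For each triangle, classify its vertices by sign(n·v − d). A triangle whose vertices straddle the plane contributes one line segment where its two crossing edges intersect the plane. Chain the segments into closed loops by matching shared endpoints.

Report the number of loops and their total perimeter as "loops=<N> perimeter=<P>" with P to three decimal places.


Straddling triangles (8 of 12):
  (v4,v1,v0) [+--] → (-0.2285, -1.24, 0.275424)–(-0.2285, -1.24, -1.35)  len=1.6254
  (v2,v4,v0) [-+-] → (-0.2285, 0.252982, -1.35)–(-0.2285, -1.24, -1.35)  len=1.4930
  (v1,v7,v3) [-+-] → (-0.2285, -0.252982, 1.35)–(-0.2285, 1.24, 1.35)  len=1.4930
  (v5,v1,v4) [+-+] → (-0.2285, -1.24, 1.35)–(-0.2285, -1.24, 0.275424)  len=1.0746
  (v5,v7,v1) [++-] → (-0.2285, -0.252982, 1.35)–(-0.2285, -1.24, 1.35)  len=0.9870
  (v3,v7,v2) [-+-] → (-0.2285, 1.24, 1.35)–(-0.2285, 1.24, -0.275424)  len=1.6254
  (v6,v4,v2) [++-] → (-0.2285, 0.252982, -1.35)–(-0.2285, 1.24, -1.35)  len=0.9870
  (v2,v7,v6) [-++] → (-0.2285, 1.24, -0.275424)–(-0.2285, 1.24, -1.35)  len=1.0746

Chained into 1 loop(s):
  loop 1: 8 segments, perimeter = 10.3600
Total perimeter = 10.360

loops=1 perimeter=10.360
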